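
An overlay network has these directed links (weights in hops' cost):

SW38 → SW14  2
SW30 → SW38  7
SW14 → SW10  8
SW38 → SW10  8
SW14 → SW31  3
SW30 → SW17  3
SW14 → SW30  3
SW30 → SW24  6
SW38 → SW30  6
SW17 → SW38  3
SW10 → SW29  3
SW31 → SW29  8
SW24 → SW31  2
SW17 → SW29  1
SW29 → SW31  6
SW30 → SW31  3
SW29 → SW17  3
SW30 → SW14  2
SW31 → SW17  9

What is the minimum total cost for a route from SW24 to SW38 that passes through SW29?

16 hops' cost

Shortest SW24→SW29: SW24–SW31–SW29 = 10
Shortest SW29→SW38: SW29–SW17–SW38 = 6
Total via SW29: 10 + 6 = 16 hops' cost.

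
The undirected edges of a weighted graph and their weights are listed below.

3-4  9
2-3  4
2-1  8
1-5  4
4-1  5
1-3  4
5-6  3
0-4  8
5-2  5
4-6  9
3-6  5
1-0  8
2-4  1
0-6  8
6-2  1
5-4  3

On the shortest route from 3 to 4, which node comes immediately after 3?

Enumerating some paths:
3 → 6 → 2 → 4: 5+1+1 = 7
3 → 2 → 4: 4+1 = 5
Cheapest is 3 → 2 → 4 at 5.
So from 3 the first move is to 2.

2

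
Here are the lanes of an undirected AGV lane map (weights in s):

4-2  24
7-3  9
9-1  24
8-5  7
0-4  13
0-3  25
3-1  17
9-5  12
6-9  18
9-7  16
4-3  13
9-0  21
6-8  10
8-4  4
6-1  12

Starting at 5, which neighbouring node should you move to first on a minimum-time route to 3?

Enumerating some paths:
5 - 8 - 6 - 1 - 3: 7+10+12+17 = 46
5 - 9 - 7 - 3: 12+16+9 = 37
5 - 8 - 4 - 3: 7+4+13 = 24
Cheapest is 5 - 8 - 4 - 3 at 24 s.
So from 5 the first move is to 8.

8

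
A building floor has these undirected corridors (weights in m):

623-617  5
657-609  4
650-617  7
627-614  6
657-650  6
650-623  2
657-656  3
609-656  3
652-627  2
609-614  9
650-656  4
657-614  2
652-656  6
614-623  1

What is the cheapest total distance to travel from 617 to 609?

Settle nodes by increasing distance from 617:
617: 0
623: 5  (via 617)
614: 6  (via 623)
650: 7  (via 617)
657: 8  (via 614)
656: 11  (via 650)
609: 12  (via 657)
Shortest route: 617 → 623 → 614 → 657 → 609 = 12 m.

12 m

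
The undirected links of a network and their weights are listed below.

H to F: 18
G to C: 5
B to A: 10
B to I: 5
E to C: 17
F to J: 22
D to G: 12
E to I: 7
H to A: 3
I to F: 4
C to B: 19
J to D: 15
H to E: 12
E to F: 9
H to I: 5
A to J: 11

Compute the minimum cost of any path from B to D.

Enumerating some paths:
B–I–H–A–J–D: 5+5+3+11+15 = 39
B–A–J–D: 10+11+15 = 36
B–I–E–C–G–D: 5+7+17+5+12 = 46
B–I–F–J–D: 5+4+22+15 = 46
Cheapest is B–A–J–D at 36.

36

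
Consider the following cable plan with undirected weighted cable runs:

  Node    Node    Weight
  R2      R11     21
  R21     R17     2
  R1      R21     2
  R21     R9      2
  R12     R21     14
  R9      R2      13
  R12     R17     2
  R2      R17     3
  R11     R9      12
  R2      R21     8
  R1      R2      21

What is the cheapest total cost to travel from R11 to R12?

18

Compare a few routes:
R11 → R2 → R17 → R12: 21+3+2 = 26
R11 → R9 → R21 → R2 → R17 → R12: 12+2+8+3+2 = 27
R11 → R9 → R21 → R12: 12+2+14 = 28
R11 → R9 → R21 → R17 → R12: 12+2+2+2 = 18
Cheapest is R11 → R9 → R21 → R17 → R12 at 18.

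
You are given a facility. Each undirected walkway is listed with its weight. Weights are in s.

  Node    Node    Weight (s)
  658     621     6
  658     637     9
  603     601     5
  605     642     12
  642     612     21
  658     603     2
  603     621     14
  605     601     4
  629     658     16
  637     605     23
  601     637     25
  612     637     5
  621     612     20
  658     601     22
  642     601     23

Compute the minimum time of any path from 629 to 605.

27 s

Running Dijkstra from 629:
629: 0
658: 16  (via 629)
603: 18  (via 658)
621: 22  (via 658)
601: 23  (via 603)
637: 25  (via 658)
605: 27  (via 601)
Shortest route: 629 → 658 → 603 → 601 → 605 = 27 s.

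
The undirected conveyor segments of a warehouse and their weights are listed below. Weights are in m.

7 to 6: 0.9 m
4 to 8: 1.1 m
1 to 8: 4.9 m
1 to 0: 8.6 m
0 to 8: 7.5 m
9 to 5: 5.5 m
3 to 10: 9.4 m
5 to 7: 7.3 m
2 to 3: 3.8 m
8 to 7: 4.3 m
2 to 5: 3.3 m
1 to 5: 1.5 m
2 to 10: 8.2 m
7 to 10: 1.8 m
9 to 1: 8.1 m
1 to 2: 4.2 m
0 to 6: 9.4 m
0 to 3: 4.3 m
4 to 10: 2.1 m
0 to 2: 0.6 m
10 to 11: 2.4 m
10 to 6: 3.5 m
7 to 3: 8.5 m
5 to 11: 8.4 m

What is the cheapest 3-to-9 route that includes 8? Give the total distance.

23.7 m

Best 3 to 8: 3–0–8 costing 11.8
Best 8 to 9: 8–1–5–9 costing 11.9
Total via 8: 11.8 + 11.9 = 23.7 m.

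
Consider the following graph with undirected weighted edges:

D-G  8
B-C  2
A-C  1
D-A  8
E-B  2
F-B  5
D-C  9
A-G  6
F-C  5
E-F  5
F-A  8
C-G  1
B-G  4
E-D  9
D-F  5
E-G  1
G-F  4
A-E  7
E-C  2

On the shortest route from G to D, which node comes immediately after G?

Candidate routes:
G - F - D: 4+5 = 9
G - D: 8 = 8
The minimum is 8 via G - D.
So from G the first move is to D.

D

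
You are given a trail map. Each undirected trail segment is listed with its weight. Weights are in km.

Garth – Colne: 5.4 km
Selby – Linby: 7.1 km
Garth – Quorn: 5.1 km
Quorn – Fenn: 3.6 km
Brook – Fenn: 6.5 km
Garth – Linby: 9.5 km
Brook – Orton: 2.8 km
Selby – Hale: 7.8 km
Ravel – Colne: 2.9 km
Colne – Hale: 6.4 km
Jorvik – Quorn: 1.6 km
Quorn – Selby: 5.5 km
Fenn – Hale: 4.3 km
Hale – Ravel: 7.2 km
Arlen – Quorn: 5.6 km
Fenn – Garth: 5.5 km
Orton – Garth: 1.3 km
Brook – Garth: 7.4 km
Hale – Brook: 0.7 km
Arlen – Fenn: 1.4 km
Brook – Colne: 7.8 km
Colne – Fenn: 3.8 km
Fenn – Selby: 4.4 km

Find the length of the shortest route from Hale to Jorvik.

9.5 km

Running Dijkstra from Hale:
Hale: 0
Brook: 0.7  (via Hale)
Orton: 3.5  (via Brook)
Fenn: 4.3  (via Hale)
Garth: 4.8  (via Orton)
Arlen: 5.7  (via Fenn)
Colne: 6.4  (via Hale)
Ravel: 7.2  (via Hale)
Selby: 7.8  (via Hale)
Quorn: 7.9  (via Fenn)
Jorvik: 9.5  (via Quorn)
Shortest route: Hale → Fenn → Quorn → Jorvik = 9.5 km.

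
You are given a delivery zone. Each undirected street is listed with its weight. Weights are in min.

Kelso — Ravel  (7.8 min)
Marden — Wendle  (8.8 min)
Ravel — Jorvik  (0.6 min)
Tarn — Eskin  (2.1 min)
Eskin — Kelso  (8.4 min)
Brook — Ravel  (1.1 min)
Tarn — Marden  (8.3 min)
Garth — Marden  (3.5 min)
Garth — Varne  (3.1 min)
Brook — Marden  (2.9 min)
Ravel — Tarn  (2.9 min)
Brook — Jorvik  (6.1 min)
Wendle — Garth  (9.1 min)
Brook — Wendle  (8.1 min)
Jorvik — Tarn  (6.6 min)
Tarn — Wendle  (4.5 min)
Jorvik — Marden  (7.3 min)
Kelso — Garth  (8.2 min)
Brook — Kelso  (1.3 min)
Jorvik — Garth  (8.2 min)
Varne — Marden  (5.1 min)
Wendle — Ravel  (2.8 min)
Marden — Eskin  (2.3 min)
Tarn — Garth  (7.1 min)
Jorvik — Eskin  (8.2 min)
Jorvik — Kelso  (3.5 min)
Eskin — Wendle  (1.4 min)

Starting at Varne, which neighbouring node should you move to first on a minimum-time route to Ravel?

Compare a few routes:
Varne → Marden → Brook → Ravel: 5.1+2.9+1.1 = 9.1
Varne → Garth → Marden → Brook → Ravel: 3.1+3.5+2.9+1.1 = 10.6
Cheapest is Varne → Marden → Brook → Ravel at 9.1 min.
So from Varne the first move is to Marden.

Marden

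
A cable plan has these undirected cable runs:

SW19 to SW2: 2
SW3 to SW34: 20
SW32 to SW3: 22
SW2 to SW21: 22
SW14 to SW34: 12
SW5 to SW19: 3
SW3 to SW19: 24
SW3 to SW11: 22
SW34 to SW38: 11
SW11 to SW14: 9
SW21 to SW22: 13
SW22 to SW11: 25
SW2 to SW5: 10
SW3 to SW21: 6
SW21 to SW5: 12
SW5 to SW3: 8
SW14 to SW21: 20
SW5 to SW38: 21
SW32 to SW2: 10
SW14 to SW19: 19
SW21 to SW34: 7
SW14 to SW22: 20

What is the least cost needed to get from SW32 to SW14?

Settle nodes by increasing distance from SW32:
SW32: 0
SW2: 10  (via SW32)
SW19: 12  (via SW2)
SW5: 15  (via SW19)
SW3: 22  (via SW32)
SW21: 27  (via SW5)
SW14: 31  (via SW19)
Shortest route: SW32 → SW2 → SW19 → SW14 = 31.

31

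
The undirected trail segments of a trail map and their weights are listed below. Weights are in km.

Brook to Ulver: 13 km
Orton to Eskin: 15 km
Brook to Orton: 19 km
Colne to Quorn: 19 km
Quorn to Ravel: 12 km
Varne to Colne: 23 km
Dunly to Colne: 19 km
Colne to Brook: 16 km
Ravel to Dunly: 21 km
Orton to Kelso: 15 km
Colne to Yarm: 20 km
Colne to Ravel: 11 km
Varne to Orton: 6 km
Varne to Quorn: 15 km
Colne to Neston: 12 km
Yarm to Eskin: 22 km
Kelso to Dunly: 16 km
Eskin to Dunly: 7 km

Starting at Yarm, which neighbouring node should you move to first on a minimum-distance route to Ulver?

Colne

Candidate routes:
Yarm → Eskin → Dunly → Colne → Brook → Ulver: 22+7+19+16+13 = 77
Yarm → Eskin → Orton → Brook → Ulver: 22+15+19+13 = 69
Yarm → Colne → Brook → Ulver: 20+16+13 = 49
Yarm → Colne → Varne → Orton → Brook → Ulver: 20+23+6+19+13 = 81
The minimum is 49 km via Yarm → Colne → Brook → Ulver.
So from Yarm the first move is to Colne.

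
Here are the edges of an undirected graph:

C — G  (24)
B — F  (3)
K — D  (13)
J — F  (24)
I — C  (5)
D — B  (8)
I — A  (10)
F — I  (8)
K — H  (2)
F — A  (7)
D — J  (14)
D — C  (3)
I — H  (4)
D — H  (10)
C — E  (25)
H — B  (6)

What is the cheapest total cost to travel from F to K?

11

Candidate routes:
F → B → D → H → K: 3+8+10+2 = 23
F → A → I → H → K: 7+10+4+2 = 23
F → B → H → K: 3+6+2 = 11
F → I → H → K: 8+4+2 = 14
The minimum is 11 via F → B → H → K.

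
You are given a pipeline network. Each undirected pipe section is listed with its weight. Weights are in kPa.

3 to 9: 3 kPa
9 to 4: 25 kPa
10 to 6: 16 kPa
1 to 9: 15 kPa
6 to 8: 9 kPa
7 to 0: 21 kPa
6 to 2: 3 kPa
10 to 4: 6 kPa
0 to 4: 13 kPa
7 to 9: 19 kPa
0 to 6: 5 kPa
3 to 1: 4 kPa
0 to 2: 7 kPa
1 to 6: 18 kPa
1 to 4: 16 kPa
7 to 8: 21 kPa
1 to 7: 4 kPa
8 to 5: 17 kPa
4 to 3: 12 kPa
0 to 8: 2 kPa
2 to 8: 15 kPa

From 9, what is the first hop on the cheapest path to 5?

Enumerating some paths:
9–3–1–6–0–8–5: 3+4+18+5+2+17 = 49
9–3–4–0–8–5: 3+12+13+2+17 = 47
The minimum is 47 kPa via 9–3–4–0–8–5.
So from 9 the first move is to 3.

3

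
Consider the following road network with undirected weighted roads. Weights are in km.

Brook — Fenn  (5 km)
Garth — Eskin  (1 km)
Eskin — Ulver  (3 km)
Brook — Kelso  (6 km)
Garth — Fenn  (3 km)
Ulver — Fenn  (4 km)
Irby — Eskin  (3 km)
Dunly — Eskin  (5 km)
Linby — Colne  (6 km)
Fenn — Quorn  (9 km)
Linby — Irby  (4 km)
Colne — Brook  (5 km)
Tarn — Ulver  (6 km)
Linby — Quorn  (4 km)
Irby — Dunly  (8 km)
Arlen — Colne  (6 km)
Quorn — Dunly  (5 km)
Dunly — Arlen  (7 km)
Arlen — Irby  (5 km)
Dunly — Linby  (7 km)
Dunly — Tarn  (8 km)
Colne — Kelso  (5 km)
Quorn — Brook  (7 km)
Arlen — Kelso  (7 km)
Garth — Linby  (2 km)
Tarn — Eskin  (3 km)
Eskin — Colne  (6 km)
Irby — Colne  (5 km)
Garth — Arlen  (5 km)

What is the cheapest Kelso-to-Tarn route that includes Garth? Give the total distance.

16 km

Shortest Kelso→Garth: Kelso → Arlen → Garth = 12
Shortest Garth→Tarn: Garth → Eskin → Tarn = 4
Total via Garth: 12 + 4 = 16 km.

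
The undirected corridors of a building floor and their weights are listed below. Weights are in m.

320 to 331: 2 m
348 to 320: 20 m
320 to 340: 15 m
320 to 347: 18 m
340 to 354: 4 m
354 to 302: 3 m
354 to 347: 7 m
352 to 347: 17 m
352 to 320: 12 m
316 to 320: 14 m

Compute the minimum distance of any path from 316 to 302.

Shortest distances from 316:
316: 0
320: 14  (via 316)
331: 16  (via 320)
352: 26  (via 320)
340: 29  (via 320)
347: 32  (via 320)
354: 33  (via 340)
348: 34  (via 320)
302: 36  (via 354)
Shortest route: 316–320–340–354–302 = 36 m.

36 m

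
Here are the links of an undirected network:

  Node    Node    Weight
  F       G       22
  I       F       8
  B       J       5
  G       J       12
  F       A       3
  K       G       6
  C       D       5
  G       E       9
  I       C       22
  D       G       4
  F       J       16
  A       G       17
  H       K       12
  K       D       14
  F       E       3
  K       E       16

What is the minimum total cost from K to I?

Enumerating some paths:
K → G → F → I: 6+22+8 = 36
K → G → E → F → I: 6+9+3+8 = 26
K → E → F → I: 16+3+8 = 27
K → G → A → F → I: 6+17+3+8 = 34
The minimum is 26 via K → G → E → F → I.

26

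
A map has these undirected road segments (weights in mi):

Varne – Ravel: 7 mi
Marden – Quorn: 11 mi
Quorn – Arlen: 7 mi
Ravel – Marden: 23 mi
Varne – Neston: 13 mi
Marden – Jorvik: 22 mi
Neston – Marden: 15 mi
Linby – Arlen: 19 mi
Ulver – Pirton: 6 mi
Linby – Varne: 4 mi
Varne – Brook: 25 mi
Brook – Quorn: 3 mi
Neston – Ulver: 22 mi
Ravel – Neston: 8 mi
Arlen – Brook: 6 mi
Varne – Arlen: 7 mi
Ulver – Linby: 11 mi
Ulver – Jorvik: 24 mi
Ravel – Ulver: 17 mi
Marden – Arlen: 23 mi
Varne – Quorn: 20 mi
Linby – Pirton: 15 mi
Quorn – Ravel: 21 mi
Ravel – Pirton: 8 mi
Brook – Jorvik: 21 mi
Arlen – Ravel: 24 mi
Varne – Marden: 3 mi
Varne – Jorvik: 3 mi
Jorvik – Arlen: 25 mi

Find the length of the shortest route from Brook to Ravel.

Settle nodes by increasing distance from Brook:
Brook: 0
Quorn: 3  (via Brook)
Arlen: 6  (via Brook)
Varne: 13  (via Arlen)
Marden: 14  (via Quorn)
Jorvik: 16  (via Varne)
Linby: 17  (via Varne)
Ravel: 20  (via Varne)
Shortest route: Brook–Arlen–Varne–Ravel = 20 mi.

20 mi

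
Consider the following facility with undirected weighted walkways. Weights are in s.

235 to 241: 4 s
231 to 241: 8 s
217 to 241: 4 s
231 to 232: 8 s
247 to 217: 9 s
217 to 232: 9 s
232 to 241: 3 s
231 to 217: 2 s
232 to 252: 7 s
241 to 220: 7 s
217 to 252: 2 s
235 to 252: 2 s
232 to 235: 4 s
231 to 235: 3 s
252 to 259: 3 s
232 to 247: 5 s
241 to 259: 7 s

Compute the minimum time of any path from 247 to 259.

Running Dijkstra from 247:
247: 0
232: 5  (via 247)
241: 8  (via 232)
217: 9  (via 247)
235: 9  (via 232)
252: 11  (via 217)
231: 11  (via 217)
259: 14  (via 252)
Shortest route: 247–217–252–259 = 14 s.

14 s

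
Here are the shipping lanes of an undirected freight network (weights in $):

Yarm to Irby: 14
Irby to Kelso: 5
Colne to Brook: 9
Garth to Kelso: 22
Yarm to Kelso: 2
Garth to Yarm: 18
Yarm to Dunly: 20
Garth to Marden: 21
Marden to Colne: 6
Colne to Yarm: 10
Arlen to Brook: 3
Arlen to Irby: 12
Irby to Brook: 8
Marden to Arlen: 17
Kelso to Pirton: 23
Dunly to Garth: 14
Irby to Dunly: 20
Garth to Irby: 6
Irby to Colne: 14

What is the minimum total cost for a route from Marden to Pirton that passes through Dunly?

Best Marden to Dunly: Marden–Garth–Dunly costing 35
Best Dunly to Pirton: Dunly–Yarm–Kelso–Pirton costing 45
Total via Dunly: 35 + 45 = $80.

$80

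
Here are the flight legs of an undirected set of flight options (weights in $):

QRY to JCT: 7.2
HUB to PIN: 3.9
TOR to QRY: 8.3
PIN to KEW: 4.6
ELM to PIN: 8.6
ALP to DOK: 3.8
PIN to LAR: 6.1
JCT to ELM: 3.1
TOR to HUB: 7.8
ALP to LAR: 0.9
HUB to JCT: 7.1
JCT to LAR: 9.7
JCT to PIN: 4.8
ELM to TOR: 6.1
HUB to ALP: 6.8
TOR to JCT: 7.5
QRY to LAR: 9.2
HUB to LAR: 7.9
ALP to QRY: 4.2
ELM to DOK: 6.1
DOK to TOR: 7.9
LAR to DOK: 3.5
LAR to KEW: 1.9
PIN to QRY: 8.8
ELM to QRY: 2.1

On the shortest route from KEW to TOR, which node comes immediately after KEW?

Candidate routes:
KEW → LAR → ALP → QRY → ELM → TOR: 1.9+0.9+4.2+2.1+6.1 = 15.2
KEW → LAR → ALP → DOK → TOR: 1.9+0.9+3.8+7.9 = 14.5
KEW → LAR → DOK → TOR: 1.9+3.5+7.9 = 13.3
KEW → LAR → ALP → QRY → TOR: 1.9+0.9+4.2+8.3 = 15.3
The minimum is $13.3 via KEW → LAR → DOK → TOR.
So from KEW the first move is to LAR.

LAR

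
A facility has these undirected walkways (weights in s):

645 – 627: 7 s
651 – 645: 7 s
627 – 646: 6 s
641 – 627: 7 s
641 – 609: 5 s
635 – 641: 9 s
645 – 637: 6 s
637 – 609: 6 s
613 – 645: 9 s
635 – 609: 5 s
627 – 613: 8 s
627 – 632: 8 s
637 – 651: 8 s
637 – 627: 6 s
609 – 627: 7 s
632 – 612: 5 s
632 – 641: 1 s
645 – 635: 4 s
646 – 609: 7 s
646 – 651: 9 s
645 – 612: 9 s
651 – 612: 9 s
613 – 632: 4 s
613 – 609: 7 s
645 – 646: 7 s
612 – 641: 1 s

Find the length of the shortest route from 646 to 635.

11 s

Enumerating some paths:
646 → 609 → 635: 7+5 = 12
646 → 645 → 635: 7+4 = 11
Cheapest is 646 → 645 → 635 at 11 s.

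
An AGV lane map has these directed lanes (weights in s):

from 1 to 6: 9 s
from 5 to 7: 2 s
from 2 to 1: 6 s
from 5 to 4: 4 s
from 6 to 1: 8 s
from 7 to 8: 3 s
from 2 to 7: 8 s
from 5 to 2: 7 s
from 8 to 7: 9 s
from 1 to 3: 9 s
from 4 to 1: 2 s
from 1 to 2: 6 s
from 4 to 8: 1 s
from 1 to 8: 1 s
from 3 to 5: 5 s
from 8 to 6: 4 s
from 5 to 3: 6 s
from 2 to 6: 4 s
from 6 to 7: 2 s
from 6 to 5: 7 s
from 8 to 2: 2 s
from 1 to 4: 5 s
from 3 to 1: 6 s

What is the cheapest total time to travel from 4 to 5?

12 s

Compare a few routes:
4 - 1 - 8 - 6 - 5: 2+1+4+7 = 14
4 - 8 - 6 - 5: 1+4+7 = 12
The minimum is 12 s via 4 - 8 - 6 - 5.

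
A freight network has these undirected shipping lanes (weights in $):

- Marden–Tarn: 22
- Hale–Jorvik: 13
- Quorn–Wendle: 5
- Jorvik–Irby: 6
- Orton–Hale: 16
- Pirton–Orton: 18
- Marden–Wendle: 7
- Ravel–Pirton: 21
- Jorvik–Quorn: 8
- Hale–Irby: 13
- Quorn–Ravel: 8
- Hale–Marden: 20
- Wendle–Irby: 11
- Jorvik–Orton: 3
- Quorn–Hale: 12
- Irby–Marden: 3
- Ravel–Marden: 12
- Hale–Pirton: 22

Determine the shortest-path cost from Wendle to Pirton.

Running Dijkstra from Wendle:
Wendle: 0
Quorn: 5  (via Wendle)
Marden: 7  (via Wendle)
Irby: 10  (via Marden)
Ravel: 13  (via Quorn)
Jorvik: 13  (via Quorn)
Orton: 16  (via Jorvik)
Hale: 17  (via Quorn)
Tarn: 29  (via Marden)
Pirton: 34  (via Ravel)
Shortest route: Wendle–Quorn–Ravel–Pirton = $34.

$34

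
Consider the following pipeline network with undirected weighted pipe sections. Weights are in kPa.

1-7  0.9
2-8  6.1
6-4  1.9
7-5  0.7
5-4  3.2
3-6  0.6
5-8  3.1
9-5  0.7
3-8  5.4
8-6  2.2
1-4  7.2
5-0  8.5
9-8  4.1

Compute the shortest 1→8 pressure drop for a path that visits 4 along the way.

8.9 kPa

Best 1 to 4: 1–7–5–4 costing 4.8
Shortest 4→8: 4–6–8 = 4.1
Total via 4: 4.8 + 4.1 = 8.9 kPa.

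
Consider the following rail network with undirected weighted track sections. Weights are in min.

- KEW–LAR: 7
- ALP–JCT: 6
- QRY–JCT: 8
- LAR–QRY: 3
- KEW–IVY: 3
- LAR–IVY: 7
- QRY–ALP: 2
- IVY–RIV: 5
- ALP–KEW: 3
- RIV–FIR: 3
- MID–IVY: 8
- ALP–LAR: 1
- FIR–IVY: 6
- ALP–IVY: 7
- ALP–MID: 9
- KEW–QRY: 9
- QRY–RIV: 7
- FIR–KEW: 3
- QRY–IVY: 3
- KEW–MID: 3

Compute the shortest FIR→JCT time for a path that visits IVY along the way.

17 min

Shortest FIR→IVY: FIR–IVY = 6
Shortest IVY→JCT: IVY–QRY–JCT = 11
Total via IVY: 6 + 11 = 17 min.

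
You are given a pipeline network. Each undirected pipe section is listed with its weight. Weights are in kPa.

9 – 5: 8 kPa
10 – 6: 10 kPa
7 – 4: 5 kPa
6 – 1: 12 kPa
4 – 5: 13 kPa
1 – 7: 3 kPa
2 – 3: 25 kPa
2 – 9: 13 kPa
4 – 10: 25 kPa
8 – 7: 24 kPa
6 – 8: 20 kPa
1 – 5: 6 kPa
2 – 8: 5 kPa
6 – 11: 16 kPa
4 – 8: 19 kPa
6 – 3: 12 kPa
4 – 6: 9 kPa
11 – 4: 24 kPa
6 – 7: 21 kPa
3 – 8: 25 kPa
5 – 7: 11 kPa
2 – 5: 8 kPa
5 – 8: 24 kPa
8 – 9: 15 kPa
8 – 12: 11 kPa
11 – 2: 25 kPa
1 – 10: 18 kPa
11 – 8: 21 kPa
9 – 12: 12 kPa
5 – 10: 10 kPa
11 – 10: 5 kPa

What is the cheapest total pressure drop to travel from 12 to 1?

Settle nodes by increasing distance from 12:
12: 0
8: 11  (via 12)
9: 12  (via 12)
2: 16  (via 8)
5: 20  (via 9)
1: 26  (via 5)
Shortest route: 12 → 9 → 5 → 1 = 26 kPa.

26 kPa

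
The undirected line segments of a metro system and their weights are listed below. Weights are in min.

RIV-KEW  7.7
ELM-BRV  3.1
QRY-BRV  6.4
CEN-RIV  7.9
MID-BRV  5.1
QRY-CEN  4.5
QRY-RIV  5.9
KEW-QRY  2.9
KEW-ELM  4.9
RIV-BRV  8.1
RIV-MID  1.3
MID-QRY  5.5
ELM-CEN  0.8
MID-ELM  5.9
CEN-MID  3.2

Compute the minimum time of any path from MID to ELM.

4 min

Enumerating some paths:
MID → BRV → ELM: 5.1+3.1 = 8.2
MID → ELM: 5.9 = 5.9
MID → CEN → ELM: 3.2+0.8 = 4
The minimum is 4 min via MID → CEN → ELM.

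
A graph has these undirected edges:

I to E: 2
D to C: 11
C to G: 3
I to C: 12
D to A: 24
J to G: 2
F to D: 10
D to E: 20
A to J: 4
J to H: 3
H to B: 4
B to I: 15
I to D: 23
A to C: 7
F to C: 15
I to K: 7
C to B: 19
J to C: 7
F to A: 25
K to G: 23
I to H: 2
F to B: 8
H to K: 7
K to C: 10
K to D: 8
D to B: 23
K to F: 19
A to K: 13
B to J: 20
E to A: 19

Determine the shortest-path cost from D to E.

Enumerating some paths:
D–K–I–E: 8+7+2 = 17
D–K–H–I–E: 8+7+2+2 = 19
The minimum is 17 via D–K–I–E.

17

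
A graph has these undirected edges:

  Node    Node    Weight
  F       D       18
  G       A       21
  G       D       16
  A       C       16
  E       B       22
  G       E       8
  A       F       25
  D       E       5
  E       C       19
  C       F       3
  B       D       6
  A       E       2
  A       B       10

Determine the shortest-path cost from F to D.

18

Enumerating some paths:
F–C–A–E–D: 3+16+2+5 = 26
F–D: 18 = 18
Cheapest is F–D at 18.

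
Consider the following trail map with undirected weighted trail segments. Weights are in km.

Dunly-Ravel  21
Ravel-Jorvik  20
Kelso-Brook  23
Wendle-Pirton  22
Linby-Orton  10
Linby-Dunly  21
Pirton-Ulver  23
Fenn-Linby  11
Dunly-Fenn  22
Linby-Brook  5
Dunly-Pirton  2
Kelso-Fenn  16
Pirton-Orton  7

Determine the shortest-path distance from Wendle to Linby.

Compare a few routes:
Wendle → Pirton → Dunly → Fenn → Linby: 22+2+22+11 = 57
Wendle → Pirton → Dunly → Fenn → Kelso → Brook → Linby: 22+2+22+16+23+5 = 90
Wendle → Pirton → Dunly → Linby: 22+2+21 = 45
Wendle → Pirton → Orton → Linby: 22+7+10 = 39
Cheapest is Wendle → Pirton → Orton → Linby at 39 km.

39 km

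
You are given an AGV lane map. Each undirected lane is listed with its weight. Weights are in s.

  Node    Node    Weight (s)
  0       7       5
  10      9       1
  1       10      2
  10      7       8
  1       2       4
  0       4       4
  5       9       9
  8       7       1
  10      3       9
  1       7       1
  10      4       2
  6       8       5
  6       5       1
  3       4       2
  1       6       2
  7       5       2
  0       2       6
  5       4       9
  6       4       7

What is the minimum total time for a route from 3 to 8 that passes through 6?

Best 3 to 6: 3–4–10–1–6 costing 8
Best 6 to 8: 6–5–7–8 costing 4
Total via 6: 8 + 4 = 12 s.

12 s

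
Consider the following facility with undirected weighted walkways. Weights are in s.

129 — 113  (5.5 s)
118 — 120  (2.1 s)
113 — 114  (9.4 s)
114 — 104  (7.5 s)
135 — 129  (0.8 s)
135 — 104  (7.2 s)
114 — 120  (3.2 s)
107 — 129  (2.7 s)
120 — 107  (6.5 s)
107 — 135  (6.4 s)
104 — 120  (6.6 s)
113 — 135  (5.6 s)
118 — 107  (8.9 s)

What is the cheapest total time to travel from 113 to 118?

Enumerating some paths:
113–129–107–120–118: 5.5+2.7+6.5+2.1 = 16.8
113–135–129–107–120–118: 5.6+0.8+2.7+6.5+2.1 = 17.7
113–129–107–118: 5.5+2.7+8.9 = 17.1
113–114–120–118: 9.4+3.2+2.1 = 14.7
The minimum is 14.7 s via 113–114–120–118.

14.7 s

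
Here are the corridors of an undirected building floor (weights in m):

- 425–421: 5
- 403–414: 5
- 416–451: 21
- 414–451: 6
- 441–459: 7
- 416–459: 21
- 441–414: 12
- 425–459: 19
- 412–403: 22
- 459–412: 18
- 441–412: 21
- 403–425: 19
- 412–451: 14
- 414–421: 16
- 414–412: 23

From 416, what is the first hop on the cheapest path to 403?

451

Compare a few routes:
416 → 451 → 412 → 403: 21+14+22 = 57
416 → 451 → 414 → 403: 21+6+5 = 32
416 → 459 → 441 → 414 → 403: 21+7+12+5 = 45
The minimum is 32 m via 416 → 451 → 414 → 403.
So from 416 the first move is to 451.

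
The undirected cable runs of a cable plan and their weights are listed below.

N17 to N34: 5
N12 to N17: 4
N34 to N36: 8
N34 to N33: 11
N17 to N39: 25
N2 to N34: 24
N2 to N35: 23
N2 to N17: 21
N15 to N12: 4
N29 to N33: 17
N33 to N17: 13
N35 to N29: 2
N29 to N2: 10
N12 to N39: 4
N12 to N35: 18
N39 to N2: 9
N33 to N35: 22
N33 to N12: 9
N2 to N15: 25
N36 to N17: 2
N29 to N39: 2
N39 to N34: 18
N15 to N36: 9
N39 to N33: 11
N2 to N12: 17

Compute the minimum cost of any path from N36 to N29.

12

Enumerating some paths:
N36 → N34 → N17 → N12 → N39 → N29: 8+5+4+4+2 = 23
N36 → N15 → N12 → N39 → N29: 9+4+4+2 = 19
N36 → N17 → N12 → N39 → N29: 2+4+4+2 = 12
The minimum is 12 via N36 → N17 → N12 → N39 → N29.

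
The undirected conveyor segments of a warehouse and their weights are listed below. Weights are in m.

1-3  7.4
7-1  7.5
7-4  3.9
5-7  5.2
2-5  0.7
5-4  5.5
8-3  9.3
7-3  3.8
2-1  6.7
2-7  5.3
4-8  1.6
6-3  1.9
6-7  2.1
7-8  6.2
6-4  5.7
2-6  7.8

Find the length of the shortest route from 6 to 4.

5.7 m

Settle nodes by increasing distance from 6:
6: 0
3: 1.9  (via 6)
7: 2.1  (via 6)
4: 5.7  (via 6)
Shortest route: 6–4 = 5.7 m.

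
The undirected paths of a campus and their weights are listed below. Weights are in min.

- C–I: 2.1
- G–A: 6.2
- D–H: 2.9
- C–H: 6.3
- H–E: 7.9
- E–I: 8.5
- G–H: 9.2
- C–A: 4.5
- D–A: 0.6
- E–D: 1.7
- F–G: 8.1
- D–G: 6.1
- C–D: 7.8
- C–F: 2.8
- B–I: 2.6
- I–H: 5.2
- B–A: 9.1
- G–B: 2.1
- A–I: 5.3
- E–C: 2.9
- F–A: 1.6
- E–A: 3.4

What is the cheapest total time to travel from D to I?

Settle nodes by increasing distance from D:
D: 0
A: 0.6  (via D)
E: 1.7  (via D)
F: 2.2  (via A)
H: 2.9  (via D)
C: 4.6  (via E)
I: 5.9  (via A)
Shortest route: D–A–I = 5.9 min.

5.9 min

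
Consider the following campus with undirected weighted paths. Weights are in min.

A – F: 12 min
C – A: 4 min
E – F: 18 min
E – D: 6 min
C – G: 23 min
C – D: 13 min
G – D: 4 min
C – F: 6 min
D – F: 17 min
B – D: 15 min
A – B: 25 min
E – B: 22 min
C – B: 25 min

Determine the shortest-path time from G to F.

21 min

Compare a few routes:
G → D → C → F: 4+13+6 = 23
G → D → F: 4+17 = 21
Cheapest is G → D → F at 21 min.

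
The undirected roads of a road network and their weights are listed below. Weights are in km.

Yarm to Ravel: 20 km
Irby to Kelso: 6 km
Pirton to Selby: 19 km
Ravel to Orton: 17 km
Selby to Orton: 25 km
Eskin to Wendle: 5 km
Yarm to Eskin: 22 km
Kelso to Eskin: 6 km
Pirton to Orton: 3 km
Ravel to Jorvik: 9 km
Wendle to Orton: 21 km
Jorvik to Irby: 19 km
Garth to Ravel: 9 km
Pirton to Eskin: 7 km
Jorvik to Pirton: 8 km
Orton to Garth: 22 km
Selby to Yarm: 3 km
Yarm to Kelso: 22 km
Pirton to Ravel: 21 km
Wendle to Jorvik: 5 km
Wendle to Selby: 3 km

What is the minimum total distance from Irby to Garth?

37 km

Candidate routes:
Irby–Kelso–Eskin–Pirton–Orton–Garth: 6+6+7+3+22 = 44
Irby–Kelso–Eskin–Wendle–Jorvik–Ravel–Garth: 6+6+5+5+9+9 = 40
Irby–Jorvik–Ravel–Garth: 19+9+9 = 37
Cheapest is Irby–Jorvik–Ravel–Garth at 37 km.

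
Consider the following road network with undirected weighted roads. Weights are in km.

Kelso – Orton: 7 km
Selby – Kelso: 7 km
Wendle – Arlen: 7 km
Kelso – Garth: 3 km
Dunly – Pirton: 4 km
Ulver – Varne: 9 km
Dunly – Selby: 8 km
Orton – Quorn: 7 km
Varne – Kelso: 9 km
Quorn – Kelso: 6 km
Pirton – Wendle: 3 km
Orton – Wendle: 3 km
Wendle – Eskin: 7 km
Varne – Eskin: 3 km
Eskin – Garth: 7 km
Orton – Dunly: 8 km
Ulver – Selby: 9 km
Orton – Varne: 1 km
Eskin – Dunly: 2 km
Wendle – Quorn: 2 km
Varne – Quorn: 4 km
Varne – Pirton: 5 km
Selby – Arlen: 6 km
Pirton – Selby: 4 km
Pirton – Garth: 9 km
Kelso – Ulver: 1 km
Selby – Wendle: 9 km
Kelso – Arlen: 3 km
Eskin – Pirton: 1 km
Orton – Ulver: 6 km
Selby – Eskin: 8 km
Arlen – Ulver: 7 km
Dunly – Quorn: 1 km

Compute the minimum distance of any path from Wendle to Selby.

7 km

Candidate routes:
Wendle - Selby: 9 = 9
Wendle - Quorn - Dunly - Selby: 2+1+8 = 11
Wendle - Pirton - Selby: 3+4 = 7
Wendle - Quorn - Dunly - Eskin - Pirton - Selby: 2+1+2+1+4 = 10
Cheapest is Wendle - Pirton - Selby at 7 km.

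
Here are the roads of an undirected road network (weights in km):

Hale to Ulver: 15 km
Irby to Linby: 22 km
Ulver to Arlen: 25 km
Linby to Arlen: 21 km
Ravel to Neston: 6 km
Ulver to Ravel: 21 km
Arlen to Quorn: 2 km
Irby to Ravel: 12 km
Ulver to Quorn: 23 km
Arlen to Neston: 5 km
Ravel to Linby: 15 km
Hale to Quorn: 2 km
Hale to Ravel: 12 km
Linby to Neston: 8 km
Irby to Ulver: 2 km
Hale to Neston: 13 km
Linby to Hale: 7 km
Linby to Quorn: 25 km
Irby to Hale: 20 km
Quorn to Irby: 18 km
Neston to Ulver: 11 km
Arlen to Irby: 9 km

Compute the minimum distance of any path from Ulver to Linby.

19 km

Candidate routes:
Ulver - Irby - Arlen - Quorn - Hale - Linby: 2+9+2+2+7 = 22
Ulver - Neston - Linby: 11+8 = 19
The minimum is 19 km via Ulver - Neston - Linby.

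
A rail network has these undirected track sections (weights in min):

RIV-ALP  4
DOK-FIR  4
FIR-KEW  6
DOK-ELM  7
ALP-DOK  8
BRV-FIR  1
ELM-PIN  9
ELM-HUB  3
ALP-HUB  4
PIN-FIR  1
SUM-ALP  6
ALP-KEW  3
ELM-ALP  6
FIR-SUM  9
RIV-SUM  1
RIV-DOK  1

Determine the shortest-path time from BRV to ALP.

10 min

Settle nodes by increasing distance from BRV:
BRV: 0
FIR: 1  (via BRV)
PIN: 2  (via FIR)
DOK: 5  (via FIR)
RIV: 6  (via DOK)
KEW: 7  (via FIR)
SUM: 7  (via RIV)
ALP: 10  (via RIV)
Shortest route: BRV–FIR–DOK–RIV–ALP = 10 min.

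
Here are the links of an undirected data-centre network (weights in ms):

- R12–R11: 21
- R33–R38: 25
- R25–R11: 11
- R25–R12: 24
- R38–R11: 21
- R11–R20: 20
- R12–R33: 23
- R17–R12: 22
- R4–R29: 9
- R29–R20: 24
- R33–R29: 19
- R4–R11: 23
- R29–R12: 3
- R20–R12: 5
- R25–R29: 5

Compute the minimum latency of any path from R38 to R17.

Enumerating some paths:
R38 → R11 → R12 → R17: 21+21+22 = 64
R38 → R33 → R29 → R12 → R17: 25+19+3+22 = 69
R38 → R11 → R20 → R12 → R17: 21+20+5+22 = 68
R38 → R11 → R25 → R29 → R12 → R17: 21+11+5+3+22 = 62
The minimum is 62 ms via R38 → R11 → R25 → R29 → R12 → R17.

62 ms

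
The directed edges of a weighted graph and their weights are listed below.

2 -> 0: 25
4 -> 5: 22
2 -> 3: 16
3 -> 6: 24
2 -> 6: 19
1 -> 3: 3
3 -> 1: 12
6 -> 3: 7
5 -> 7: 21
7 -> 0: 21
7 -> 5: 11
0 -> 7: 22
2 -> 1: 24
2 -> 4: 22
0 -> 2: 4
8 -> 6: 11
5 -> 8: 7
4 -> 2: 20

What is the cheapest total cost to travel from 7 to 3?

36

Settle nodes by increasing distance from 7:
7: 0
5: 11  (via 7)
8: 18  (via 5)
0: 21  (via 7)
2: 25  (via 0)
6: 29  (via 8)
3: 36  (via 6)
Shortest route: 7 → 5 → 8 → 6 → 3 = 36.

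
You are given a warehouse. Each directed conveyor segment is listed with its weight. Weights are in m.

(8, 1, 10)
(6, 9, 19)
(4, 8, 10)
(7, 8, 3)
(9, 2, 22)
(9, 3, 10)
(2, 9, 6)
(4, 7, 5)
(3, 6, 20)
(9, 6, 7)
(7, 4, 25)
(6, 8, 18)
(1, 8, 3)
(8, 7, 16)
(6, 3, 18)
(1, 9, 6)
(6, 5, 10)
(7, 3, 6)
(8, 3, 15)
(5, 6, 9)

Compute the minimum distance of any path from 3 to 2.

61 m

Enumerating some paths:
3 - 6 - 8 - 1 - 9 - 2: 20+18+10+6+22 = 76
3 - 6 - 9 - 2: 20+19+22 = 61
The minimum is 61 m via 3 - 6 - 9 - 2.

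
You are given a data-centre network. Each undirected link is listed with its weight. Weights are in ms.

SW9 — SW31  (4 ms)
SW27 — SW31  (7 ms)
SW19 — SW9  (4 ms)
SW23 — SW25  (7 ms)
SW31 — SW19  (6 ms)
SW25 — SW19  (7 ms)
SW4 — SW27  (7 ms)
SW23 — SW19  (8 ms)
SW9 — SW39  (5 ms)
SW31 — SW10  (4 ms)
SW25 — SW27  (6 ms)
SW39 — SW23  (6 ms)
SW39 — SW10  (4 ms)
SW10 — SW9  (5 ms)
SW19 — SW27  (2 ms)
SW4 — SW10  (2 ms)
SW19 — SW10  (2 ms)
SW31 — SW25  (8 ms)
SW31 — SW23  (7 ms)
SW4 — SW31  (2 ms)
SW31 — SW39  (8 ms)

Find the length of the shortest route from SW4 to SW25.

10 ms

Settle nodes by increasing distance from SW4:
SW4: 0
SW10: 2  (via SW4)
SW31: 2  (via SW4)
SW19: 4  (via SW10)
SW9: 6  (via SW31)
SW27: 6  (via SW19)
SW39: 6  (via SW10)
SW23: 9  (via SW31)
SW25: 10  (via SW31)
Shortest route: SW4–SW31–SW25 = 10 ms.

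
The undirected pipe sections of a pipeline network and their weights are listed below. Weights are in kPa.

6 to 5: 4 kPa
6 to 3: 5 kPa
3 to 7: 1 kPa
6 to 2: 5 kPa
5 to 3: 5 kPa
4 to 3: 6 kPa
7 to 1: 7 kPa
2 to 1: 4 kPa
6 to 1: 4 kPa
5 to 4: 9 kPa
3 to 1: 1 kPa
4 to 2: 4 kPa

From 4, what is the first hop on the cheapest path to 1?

3

Candidate routes:
4–2–1: 4+4 = 8
4–2–6–1: 4+5+4 = 13
4–3–1: 6+1 = 7
4–3–7–1: 6+1+7 = 14
Cheapest is 4–3–1 at 7 kPa.
So from 4 the first move is to 3.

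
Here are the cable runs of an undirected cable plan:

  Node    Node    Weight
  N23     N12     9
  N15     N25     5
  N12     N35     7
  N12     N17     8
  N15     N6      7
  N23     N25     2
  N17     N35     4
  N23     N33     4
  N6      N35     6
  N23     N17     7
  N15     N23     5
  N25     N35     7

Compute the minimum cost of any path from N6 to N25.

Compare a few routes:
N6 - N35 - N17 - N23 - N25: 6+4+7+2 = 19
N6 - N35 - N25: 6+7 = 13
N6 - N15 - N23 - N25: 7+5+2 = 14
N6 - N15 - N25: 7+5 = 12
Cheapest is N6 - N15 - N25 at 12.

12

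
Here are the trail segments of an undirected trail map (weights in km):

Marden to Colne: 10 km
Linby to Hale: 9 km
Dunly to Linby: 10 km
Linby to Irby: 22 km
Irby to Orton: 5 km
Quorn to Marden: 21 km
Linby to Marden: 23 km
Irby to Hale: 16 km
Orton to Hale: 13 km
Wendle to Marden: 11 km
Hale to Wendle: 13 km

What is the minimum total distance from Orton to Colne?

47 km

Shortest distances from Orton:
Orton: 0
Irby: 5  (via Orton)
Hale: 13  (via Orton)
Linby: 22  (via Hale)
Wendle: 26  (via Hale)
Dunly: 32  (via Linby)
Marden: 37  (via Wendle)
Colne: 47  (via Marden)
Shortest route: Orton–Hale–Wendle–Marden–Colne = 47 km.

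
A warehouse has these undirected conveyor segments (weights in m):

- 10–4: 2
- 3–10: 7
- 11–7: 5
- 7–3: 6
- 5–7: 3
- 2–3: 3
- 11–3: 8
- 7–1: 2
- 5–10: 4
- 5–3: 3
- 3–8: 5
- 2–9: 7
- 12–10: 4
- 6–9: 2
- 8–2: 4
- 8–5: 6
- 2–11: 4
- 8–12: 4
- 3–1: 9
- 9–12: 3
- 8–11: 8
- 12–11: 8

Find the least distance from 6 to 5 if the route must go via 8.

Shortest 6→8: 6–9–12–8 = 9
Best 8 to 5: 8–5 costing 6
Total via 8: 9 + 6 = 15 m.

15 m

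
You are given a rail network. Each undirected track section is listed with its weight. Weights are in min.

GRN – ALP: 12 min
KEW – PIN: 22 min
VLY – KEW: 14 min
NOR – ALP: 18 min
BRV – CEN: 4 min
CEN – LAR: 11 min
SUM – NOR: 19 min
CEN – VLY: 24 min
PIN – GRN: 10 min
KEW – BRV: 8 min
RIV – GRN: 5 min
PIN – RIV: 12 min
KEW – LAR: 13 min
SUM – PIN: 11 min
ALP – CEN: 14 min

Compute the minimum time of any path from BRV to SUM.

41 min

Compare a few routes:
BRV - KEW - PIN - SUM: 8+22+11 = 41
BRV - CEN - ALP - GRN - PIN - SUM: 4+14+12+10+11 = 51
The minimum is 41 min via BRV - KEW - PIN - SUM.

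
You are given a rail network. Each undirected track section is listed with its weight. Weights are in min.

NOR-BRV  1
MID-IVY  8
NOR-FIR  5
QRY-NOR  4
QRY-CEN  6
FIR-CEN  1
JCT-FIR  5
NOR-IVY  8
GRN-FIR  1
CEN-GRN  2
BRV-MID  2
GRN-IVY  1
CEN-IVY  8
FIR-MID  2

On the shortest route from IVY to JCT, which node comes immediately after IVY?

GRN

Enumerating some paths:
IVY - GRN - CEN - FIR - JCT: 1+2+1+5 = 9
IVY - GRN - FIR - JCT: 1+1+5 = 7
The minimum is 7 min via IVY - GRN - FIR - JCT.
So from IVY the first move is to GRN.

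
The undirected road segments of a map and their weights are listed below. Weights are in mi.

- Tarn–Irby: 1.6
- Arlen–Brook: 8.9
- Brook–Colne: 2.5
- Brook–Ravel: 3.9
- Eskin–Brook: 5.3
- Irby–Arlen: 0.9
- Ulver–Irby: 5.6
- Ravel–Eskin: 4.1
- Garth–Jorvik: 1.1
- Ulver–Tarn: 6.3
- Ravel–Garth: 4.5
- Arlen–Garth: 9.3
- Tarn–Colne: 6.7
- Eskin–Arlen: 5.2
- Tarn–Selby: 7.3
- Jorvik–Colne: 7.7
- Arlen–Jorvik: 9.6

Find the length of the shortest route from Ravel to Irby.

Compare a few routes:
Ravel → Brook → Arlen → Irby: 3.9+8.9+0.9 = 13.7
Ravel → Eskin → Arlen → Irby: 4.1+5.2+0.9 = 10.2
Ravel → Brook → Colne → Tarn → Irby: 3.9+2.5+6.7+1.6 = 14.7
Cheapest is Ravel → Eskin → Arlen → Irby at 10.2 mi.

10.2 mi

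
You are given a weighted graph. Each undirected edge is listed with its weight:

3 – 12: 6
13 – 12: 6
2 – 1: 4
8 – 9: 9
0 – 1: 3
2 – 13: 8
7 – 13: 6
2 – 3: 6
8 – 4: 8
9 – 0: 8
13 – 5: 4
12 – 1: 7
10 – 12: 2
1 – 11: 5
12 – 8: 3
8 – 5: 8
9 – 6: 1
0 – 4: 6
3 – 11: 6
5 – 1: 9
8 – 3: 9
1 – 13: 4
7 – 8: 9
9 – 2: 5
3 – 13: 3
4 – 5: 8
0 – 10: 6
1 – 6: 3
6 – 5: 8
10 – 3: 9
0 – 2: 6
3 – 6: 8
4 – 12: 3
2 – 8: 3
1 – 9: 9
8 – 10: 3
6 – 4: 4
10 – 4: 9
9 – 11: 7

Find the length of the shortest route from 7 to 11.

15

Enumerating some paths:
7–13–3–11: 6+3+6 = 15
7–13–1–6–9–11: 6+4+3+1+7 = 21
7–8–2–1–11: 9+3+4+5 = 21
The minimum is 15 via 7–13–3–11.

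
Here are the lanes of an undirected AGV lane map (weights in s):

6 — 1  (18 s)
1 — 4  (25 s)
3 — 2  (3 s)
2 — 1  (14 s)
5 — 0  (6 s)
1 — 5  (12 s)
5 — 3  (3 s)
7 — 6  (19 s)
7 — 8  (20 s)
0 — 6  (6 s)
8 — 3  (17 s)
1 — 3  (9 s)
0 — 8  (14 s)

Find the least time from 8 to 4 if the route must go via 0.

Shortest 8→0: 8–0 = 14
Shortest 0→4: 0–5–1–4 = 43
Total via 0: 14 + 43 = 57 s.

57 s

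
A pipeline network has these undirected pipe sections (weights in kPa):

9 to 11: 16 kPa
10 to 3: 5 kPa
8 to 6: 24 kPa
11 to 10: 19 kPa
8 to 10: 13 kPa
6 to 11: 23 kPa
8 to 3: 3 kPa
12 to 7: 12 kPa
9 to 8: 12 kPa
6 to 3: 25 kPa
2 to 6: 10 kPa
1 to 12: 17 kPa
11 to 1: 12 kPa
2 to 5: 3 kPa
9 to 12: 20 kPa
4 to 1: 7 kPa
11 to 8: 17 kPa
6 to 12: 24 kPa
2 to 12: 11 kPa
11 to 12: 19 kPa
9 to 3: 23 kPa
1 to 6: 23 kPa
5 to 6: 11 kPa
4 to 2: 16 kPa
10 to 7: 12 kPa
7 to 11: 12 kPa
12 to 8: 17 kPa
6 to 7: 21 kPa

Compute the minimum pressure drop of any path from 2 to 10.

35 kPa

Shortest distances from 2:
2: 0
5: 3  (via 2)
6: 10  (via 2)
12: 11  (via 2)
4: 16  (via 2)
1: 23  (via 4)
7: 23  (via 12)
8: 28  (via 12)
11: 30  (via 12)
3: 31  (via 8)
9: 31  (via 12)
10: 35  (via 7)
Shortest route: 2 → 12 → 7 → 10 = 35 kPa.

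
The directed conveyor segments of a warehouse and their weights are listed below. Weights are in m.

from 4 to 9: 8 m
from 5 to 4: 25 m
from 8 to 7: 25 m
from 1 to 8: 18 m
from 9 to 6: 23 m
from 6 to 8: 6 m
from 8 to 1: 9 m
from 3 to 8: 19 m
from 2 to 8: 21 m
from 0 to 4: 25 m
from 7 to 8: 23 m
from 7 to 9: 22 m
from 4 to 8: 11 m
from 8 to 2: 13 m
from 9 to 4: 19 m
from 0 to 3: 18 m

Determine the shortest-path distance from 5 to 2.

Shortest distances from 5:
5: 0
4: 25  (via 5)
9: 33  (via 4)
8: 36  (via 4)
1: 45  (via 8)
2: 49  (via 8)
Shortest route: 5 → 4 → 8 → 2 = 49 m.

49 m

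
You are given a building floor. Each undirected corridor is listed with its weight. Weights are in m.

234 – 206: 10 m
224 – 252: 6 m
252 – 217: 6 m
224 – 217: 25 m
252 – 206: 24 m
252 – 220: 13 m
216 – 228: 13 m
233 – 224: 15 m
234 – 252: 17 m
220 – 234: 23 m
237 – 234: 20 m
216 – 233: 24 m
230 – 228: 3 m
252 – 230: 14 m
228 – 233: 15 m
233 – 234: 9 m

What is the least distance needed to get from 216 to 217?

Enumerating some paths:
216 - 233 - 224 - 252 - 217: 24+15+6+6 = 51
216 - 228 - 230 - 252 - 217: 13+3+14+6 = 36
The minimum is 36 m via 216 - 228 - 230 - 252 - 217.

36 m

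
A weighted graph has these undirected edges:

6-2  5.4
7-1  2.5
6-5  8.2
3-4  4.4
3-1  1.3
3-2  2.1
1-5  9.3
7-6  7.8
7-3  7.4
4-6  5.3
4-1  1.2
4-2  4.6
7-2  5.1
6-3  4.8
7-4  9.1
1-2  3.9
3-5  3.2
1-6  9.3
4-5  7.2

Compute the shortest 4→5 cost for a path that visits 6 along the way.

Shortest 4→6: 4–6 = 5.3
Best 6 to 5: 6–3–5 costing 8
Total via 6: 5.3 + 8 = 13.3.

13.3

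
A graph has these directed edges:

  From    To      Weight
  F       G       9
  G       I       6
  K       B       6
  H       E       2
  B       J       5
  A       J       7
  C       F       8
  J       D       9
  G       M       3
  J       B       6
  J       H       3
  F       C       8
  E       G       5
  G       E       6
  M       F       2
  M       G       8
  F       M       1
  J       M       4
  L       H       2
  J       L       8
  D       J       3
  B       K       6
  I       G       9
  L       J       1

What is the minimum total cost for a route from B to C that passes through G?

28

Shortest B→G: B–J–H–E–G = 15
Best G to C: G–M–F–C costing 13
Total via G: 15 + 13 = 28.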